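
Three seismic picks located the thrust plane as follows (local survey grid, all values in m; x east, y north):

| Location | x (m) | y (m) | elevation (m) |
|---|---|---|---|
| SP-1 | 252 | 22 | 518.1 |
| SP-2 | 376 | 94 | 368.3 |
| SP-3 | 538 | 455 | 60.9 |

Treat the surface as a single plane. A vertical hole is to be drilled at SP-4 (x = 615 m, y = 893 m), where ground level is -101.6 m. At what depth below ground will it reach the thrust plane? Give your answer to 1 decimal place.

Two edge vectors: SP-1→SP-2 = (124, 72, -149.8), SP-1→SP-3 = (286, 433, -457.2).
Normal n = (SP-1→SP-2) × (SP-1→SP-3) = (31945, 13850, 33100).
So ∂z/∂x = −n_x/n_z = −0.96511 and ∂z/∂y = −n_y/n_z = −0.41843.
Intercept c from SP-1: 518.1 + 243.21 + 9.21 = 770.51.
At (615, 893): z_contact = −593.54 − 373.66 + 770.51 = -196.69 m.
Depth below ground = -101.6 − (-196.69) = 95.1 m.

95.1 m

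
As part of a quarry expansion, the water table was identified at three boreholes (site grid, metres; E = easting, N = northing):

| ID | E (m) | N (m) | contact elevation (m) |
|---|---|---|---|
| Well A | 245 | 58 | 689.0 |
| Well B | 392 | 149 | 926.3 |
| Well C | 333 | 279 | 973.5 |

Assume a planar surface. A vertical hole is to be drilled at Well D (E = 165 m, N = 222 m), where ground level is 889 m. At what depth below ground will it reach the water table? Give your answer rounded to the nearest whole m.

Two edge vectors: Well A→Well B = (147, 91, 237.3), Well A→Well C = (88, 221, 284.5).
Normal n = (Well A→Well B) × (Well A→Well C) = (-26553.8, -20939.1, 24479).
So ∂z/∂E = −n_x/n_z = 1.08476 and ∂z/∂N = −n_y/n_z = 0.85539.
Intercept c from Well A: 689 − 265.77 − 49.61 = 373.62.
At (165, 222): z_contact = 179.0 + 189.9 + 373.62 = 742.5 m.
Depth below ground = 889 − 742.5 = 146 m.

146 m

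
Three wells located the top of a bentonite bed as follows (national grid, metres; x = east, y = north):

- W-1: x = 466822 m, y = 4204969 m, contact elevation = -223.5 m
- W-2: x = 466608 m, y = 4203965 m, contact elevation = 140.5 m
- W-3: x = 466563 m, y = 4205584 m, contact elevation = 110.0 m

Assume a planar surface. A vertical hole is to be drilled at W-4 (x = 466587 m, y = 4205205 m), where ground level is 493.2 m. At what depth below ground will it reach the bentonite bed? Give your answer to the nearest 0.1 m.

395.3 m

Let the plane be z = a·x + b·y + c.
W-2−W-1: −214a − 1004b = 364;  W-3−W-1: −259a + 615b = 333.5.
Solving gives a = −1.426528038, b = −0.058489044.
Then c = -223.5 − a·466822 − b·4204969 = 911655.79.
At (466587, 4205205): z_contact = −665599.44 − 245958.42 + 911655.79 = 97.93 m.
Depth below ground = 493.2 − 97.93 = 395.3 m.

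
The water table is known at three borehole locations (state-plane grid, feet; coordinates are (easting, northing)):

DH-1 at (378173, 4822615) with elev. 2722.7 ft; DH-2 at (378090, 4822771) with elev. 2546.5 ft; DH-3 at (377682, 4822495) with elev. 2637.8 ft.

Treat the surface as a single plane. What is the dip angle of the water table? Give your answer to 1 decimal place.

45.0°

Let the plane be z = a·E + b·N + c.
DH-2−DH-1: −83a + 156b = −176.2;  DH-3−DH-1: −491a − 120b = −84.9.
Solving gives a = 0.39730, b = −0.91811.
Gradient magnitude |∇z| = √(a² + b²) = √(0.15784 + 0.84292) = 1.00038.
True dip = arctan(1.00038) = 45.0°, dipping toward NNW (azimuth ≈ 337°).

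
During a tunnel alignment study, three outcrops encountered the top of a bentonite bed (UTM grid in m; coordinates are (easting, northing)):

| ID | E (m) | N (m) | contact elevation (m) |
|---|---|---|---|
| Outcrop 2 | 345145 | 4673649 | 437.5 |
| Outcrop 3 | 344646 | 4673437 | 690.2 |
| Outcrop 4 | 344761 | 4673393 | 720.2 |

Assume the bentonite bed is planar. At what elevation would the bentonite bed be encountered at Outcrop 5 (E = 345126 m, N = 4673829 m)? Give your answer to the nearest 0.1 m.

Let the plane be z = a·E + b·N + c.
Outcrop 3−Outcrop 2: −499a − 212b = 252.7;  Outcrop 4−Outcrop 2: −384a − 256b = 282.7.
Solving gives a = −0.102702003, b = −0.950243871.
Then c = 437.5 − a·345145 − b·4673649 = 4476990.90.
At (345126, 4673829): z = −35445.1 − 4441277.4 + 4476990.90 = 268.4 m.

268.4 m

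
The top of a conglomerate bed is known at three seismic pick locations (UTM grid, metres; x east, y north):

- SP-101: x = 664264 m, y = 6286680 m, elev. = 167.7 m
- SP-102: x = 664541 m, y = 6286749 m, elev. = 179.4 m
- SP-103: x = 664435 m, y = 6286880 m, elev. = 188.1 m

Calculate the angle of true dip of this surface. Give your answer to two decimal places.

4.94°

Two edge vectors: SP-101→SP-102 = (277, 69, 11.7), SP-101→SP-103 = (171, 200, 20.4).
Normal n = (SP-101→SP-102) × (SP-101→SP-103) = (-932.4, -3650.1, 43601).
So ∂z/∂x = −n_x/n_z = 0.02138 and ∂z/∂y = −n_y/n_z = 0.08372.
Gradient magnitude |∇z| = √(a² + b²) = √(0.00046 + 0.00701) = 0.08640.
True dip = arctan(0.08640) = 4.94°, dipping toward SSW (azimuth ≈ 194°).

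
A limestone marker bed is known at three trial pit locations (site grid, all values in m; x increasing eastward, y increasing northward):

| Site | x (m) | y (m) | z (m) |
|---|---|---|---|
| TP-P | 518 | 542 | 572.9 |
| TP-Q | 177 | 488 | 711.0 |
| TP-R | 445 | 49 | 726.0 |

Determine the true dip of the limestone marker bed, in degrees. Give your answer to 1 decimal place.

Two edge vectors: TP-P→TP-Q = (-341, -54, 138.1), TP-P→TP-R = (-73, -493, 153.1).
Normal n = (TP-P→TP-Q) × (TP-P→TP-R) = (59815.9, 42125.8, 164171).
So ∂z/∂x = −n_x/n_z = −0.36435 and ∂z/∂y = −n_y/n_z = −0.25660.
Gradient magnitude |∇z| = √(a² + b²) = √(0.13275 + 0.06584) = 0.44564.
True dip = arctan(0.44564) = 24.0°, dipping toward NE (azimuth ≈ 055°).

24.0°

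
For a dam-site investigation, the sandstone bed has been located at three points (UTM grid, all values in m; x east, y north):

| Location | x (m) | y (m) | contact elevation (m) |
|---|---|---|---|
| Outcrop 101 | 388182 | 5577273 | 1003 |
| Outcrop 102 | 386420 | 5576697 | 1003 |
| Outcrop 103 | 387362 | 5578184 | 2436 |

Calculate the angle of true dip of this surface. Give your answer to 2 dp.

51.97°

Two edge vectors: Outcrop 101→Outcrop 102 = (-1762, -576, 0), Outcrop 101→Outcrop 103 = (-820, 911, 1433).
Normal n = (Outcrop 101→Outcrop 102) × (Outcrop 101→Outcrop 103) = (-825408, 2524946, -2077502).
So ∂z/∂x = −n_x/n_z = −0.39731 and ∂z/∂y = −n_y/n_z = 1.21538.
Gradient magnitude |∇z| = √(a² + b²) = √(0.15785 + 1.47714) = 1.27867.
True dip = arctan(1.27867) = 51.97°, dipping toward SSE (azimuth ≈ 162°).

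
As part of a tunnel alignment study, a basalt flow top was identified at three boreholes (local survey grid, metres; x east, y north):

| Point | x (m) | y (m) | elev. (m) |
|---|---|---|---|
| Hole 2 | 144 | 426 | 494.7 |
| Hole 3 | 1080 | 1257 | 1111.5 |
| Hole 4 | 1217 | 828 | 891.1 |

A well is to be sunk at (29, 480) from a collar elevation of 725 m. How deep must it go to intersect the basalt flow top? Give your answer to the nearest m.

Let the plane be z = a·x + b·y + c.
Hole 3−Hole 2: 936a + 831b = 616.8;  Hole 4−Hole 2: 1073a + 402b = 396.4.
Solving gives a = 0.15804, b = 0.56422.
Then c = 494.7 − a·144 − b·426 = 231.58.
At (29, 480): z_contact = 4.6 + 270.8 + 231.58 = 507.0 m.
Depth below ground = 725 − 507.0 = 218 m.

218 m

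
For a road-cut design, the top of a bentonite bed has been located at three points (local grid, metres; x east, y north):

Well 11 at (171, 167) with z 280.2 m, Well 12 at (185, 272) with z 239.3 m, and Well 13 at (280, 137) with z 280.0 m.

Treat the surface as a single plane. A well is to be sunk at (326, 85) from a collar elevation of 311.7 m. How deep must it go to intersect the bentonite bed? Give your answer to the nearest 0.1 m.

17.0 m

Let the plane be z = a·x + b·y + c.
Well 12−Well 11: 14a + 105b = −40.9;  Well 13−Well 11: 109a − 30b = −0.2.
Solving gives a = −0.10518, b = −0.37550.
Then c = 280.2 − a·171 − b·167 = 360.89.
At (326, 85): z_contact = −34.29 − 31.92 + 360.89 = 294.69 m.
Depth below ground = 311.7 − 294.69 = 17.0 m.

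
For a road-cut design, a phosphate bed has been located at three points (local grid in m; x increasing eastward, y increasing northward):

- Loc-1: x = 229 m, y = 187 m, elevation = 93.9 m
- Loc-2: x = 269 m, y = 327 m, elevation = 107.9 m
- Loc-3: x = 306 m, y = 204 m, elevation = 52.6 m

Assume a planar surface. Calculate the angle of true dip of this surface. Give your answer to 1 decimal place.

Let the plane be z = a·x + b·y + c.
Loc-2−Loc-1: 40a + 140b = 14;  Loc-3−Loc-1: 77a + 17b = −41.3.
Solving gives a = −0.59604, b = 0.27030.
Gradient magnitude |∇z| = √(a² + b²) = √(0.35526 + 0.07306) = 0.65446.
True dip = arctan(0.65446) = 33.2°, dipping toward ESE (azimuth ≈ 114°).

33.2°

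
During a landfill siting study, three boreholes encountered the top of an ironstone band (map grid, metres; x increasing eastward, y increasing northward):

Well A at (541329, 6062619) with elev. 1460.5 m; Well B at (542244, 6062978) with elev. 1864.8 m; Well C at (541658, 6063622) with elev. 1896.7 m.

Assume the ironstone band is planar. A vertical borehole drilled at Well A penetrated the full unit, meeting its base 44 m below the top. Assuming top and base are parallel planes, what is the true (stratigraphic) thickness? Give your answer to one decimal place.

Two edge vectors: Well A→Well B = (915, 359, 404.3), Well A→Well C = (329, 1003, 436.2).
Normal n = (Well A→Well B) × (Well A→Well C) = (-248917.1, -266108.3, 799634).
So ∂z/∂x = −n_x/n_z = 0.31129 and ∂z/∂y = −n_y/n_z = 0.33279.
|∇z| = √(a²+b²) = 0.45568, so dip δ = arctan(0.45568) = 24.50°.
True thickness = vertical thickness × cos δ = 44 × cos 24.50° = 40.0 m.

40.0 m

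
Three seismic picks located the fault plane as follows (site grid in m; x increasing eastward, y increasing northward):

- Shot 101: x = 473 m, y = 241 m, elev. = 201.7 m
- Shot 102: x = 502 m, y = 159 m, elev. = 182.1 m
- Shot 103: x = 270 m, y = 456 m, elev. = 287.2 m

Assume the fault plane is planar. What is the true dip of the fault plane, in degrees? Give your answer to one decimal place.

Let the plane be z = a·x + b·y + c.
Shot 102−Shot 101: 29a − 82b = −19.6;  Shot 103−Shot 101: −203a + 215b = 85.5.
Solving gives a = −0.26866, b = 0.14401.
Gradient magnitude |∇z| = √(a² + b²) = √(0.07218 + 0.02074) = 0.30482.
True dip = arctan(0.30482) = 17.0°, dipping toward ESE (azimuth ≈ 118°).

17.0°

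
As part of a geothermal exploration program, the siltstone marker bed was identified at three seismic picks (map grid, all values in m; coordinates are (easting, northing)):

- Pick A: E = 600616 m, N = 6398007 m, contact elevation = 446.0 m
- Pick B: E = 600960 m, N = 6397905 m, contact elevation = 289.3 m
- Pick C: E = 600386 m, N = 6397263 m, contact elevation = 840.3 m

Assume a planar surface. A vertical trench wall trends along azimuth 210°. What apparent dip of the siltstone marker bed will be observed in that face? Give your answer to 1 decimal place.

30.5°

Two edge vectors: Pick A→Pick B = (344, -102, -156.7), Pick A→Pick C = (-230, -744, 394.3).
Normal n = (Pick A→Pick B) × (Pick A→Pick C) = (-156803.4, -99598.2, -279396).
So ∂z/∂E = −n_x/n_z = −0.56122 and ∂z/∂N = −n_y/n_z = −0.35648.
Unit vector along 210° is (sin 210°, cos 210°) = (-0.5000, -0.8660).
Slope in that direction = a·(-0.5000) + b·(-0.8660) = 0.58933.
Apparent dip = arctan|0.58933| = 30.5° (true dip is 33.6°, so apparent ≤ true as expected).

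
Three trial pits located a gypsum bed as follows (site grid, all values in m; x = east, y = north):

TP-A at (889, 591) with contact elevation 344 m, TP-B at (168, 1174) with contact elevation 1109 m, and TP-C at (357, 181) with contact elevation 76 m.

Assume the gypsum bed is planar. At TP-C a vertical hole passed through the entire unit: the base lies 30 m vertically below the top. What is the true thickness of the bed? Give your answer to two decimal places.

Let the plane be z = a·x + b·y + c.
TP-B−TP-A: −721a + 583b = 765;  TP-C−TP-A: −532a − 410b = −268.
Solving gives a = −0.25985, b = 0.99082.
|∇z| = √(a²+b²) = 1.02433, so dip δ = arctan(1.02433) = 45.69°.
True thickness = vertical thickness × cos δ = 30 × cos 45.69° = 20.96 m.

20.96 m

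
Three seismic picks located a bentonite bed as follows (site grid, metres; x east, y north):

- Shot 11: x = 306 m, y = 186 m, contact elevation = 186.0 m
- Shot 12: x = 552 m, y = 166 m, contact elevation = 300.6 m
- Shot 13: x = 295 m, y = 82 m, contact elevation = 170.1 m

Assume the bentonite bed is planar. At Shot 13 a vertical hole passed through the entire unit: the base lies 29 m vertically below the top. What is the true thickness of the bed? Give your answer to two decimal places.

26.09 m

Two edge vectors: Shot 11→Shot 12 = (246, -20, 114.6), Shot 11→Shot 13 = (-11, -104, -15.9).
Normal n = (Shot 11→Shot 12) × (Shot 11→Shot 13) = (12236.4, 2650.8, -25804).
So ∂z/∂x = −n_x/n_z = 0.47421 and ∂z/∂y = −n_y/n_z = 0.10273.
|∇z| = √(a²+b²) = 0.48521, so dip δ = arctan(0.48521) = 25.88°.
True thickness = vertical thickness × cos δ = 29 × cos 25.88° = 26.09 m.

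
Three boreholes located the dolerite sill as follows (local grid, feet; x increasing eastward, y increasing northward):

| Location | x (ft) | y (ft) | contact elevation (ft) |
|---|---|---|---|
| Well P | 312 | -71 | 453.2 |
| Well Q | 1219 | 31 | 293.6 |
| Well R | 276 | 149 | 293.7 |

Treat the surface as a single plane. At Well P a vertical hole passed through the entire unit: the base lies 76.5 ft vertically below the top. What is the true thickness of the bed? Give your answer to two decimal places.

61.32 ft

Two edge vectors: Well P→Well Q = (907, 102, -159.6), Well P→Well R = (-36, 220, -159.5).
Normal n = (Well P→Well Q) × (Well P→Well R) = (18843, 150412.1, 203212).
So ∂z/∂x = −n_x/n_z = −0.09273 and ∂z/∂y = −n_y/n_z = −0.74017.
|∇z| = √(a²+b²) = 0.74596, so dip δ = arctan(0.74596) = 36.72°.
True thickness = vertical thickness × cos δ = 76.5 × cos 36.72° = 61.32 ft.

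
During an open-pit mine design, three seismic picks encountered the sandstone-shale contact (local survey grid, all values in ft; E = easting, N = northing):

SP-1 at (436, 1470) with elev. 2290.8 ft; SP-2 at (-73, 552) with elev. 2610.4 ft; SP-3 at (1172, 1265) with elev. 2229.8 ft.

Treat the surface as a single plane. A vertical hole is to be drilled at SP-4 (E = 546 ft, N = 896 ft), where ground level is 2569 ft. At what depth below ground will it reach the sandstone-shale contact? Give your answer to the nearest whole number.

Let the plane be z = a·E + b·N + c.
SP-2−SP-1: −509a − 918b = 319.6;  SP-3−SP-1: 736a − 205b = −61.
Solving gives a = −0.15579, b = −0.26177.
Then c = 2290.8 − a·436 − b·1470 = 2743.52.
At (546, 896): z_contact = −85.1 − 234.5 + 2743.52 = 2423.9 ft.
Depth below ground = 2569 − 2423.9 = 145 ft.

145 ft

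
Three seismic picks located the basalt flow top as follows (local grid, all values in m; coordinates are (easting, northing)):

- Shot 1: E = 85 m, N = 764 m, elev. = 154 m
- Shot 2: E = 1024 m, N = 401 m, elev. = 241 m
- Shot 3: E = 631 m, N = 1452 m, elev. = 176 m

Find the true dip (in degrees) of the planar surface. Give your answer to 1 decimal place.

4.9°

Let the plane be z = a·E + b·N + c.
Shot 2−Shot 1: 939a − 363b = 87;  Shot 3−Shot 1: 546a + 688b = 22.
Solving gives a = 0.08036, b = −0.03180.
Gradient magnitude |∇z| = √(a² + b²) = √(0.00646 + 0.00101) = 0.08642.
True dip = arctan(0.08642) = 4.9°, dipping toward WNW (azimuth ≈ 292°).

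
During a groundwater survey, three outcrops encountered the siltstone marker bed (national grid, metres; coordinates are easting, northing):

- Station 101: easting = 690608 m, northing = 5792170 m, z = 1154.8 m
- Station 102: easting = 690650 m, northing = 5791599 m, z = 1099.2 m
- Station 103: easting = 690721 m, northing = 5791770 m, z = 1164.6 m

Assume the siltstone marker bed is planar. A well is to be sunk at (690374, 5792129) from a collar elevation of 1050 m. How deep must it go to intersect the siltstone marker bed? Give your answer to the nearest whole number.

37 m

Let the plane be z = a·easting + b·northing + c.
Station 102−Station 101: 42a − 571b = −55.6;  Station 103−Station 101: 113a − 400b = 9.8.
Solving gives a = 0.58327850, b = 0.14027618.
Then c = 1154.8 − a·690608 − b·5792170 = −1214165.47.
At (690374, 5792129): z_contact = 402680.3 + 812497.7 − 1214165.47 = 1012.6 m.
Depth below ground = 1050 − 1012.6 = 37 m.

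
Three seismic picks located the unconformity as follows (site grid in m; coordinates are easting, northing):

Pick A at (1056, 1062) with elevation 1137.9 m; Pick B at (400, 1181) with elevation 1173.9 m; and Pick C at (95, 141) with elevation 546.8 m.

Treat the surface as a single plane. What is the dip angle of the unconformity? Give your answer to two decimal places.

30.54°

Two edge vectors: Pick A→Pick B = (-656, 119, 36), Pick A→Pick C = (-961, -921, -591.1).
Normal n = (Pick A→Pick B) × (Pick A→Pick C) = (-37184.9, -422357.6, 718535).
So ∂z/∂easting = −n_x/n_z = 0.05175 and ∂z/∂northing = −n_y/n_z = 0.58780.
Gradient magnitude |∇z| = √(a² + b²) = √(0.00268 + 0.34551) = 0.59008.
True dip = arctan(0.59008) = 30.54°, dipping toward S (azimuth ≈ 185°).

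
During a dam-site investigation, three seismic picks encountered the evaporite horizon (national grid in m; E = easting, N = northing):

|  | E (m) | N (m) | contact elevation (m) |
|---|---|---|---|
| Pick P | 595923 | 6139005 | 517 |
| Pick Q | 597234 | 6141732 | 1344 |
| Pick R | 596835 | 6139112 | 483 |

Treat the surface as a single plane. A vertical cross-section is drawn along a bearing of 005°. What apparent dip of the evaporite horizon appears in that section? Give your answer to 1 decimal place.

Two edge vectors: Pick P→Pick Q = (1311, 2727, 827), Pick P→Pick R = (912, 107, -34).
Normal n = (Pick P→Pick Q) × (Pick P→Pick R) = (-181207, 798798, -2346747).
So ∂z/∂E = −n_x/n_z = −0.07722 and ∂z/∂N = −n_y/n_z = 0.34039.
Unit vector along 005° is (sin 5°, cos 5°) = (0.0872, 0.9962).
Slope in that direction = a·(0.0872) + b·(0.9962) = 0.33236.
Apparent dip = arctan|0.33236| = 18.4° (true dip is 19.2°, so apparent ≤ true as expected).

18.4°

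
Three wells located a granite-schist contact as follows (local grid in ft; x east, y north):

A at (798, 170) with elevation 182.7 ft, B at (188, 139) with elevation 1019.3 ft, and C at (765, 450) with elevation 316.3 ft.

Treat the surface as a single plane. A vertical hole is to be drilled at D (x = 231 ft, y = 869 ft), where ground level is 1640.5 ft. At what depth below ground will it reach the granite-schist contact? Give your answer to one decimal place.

451.9 ft

Let the plane be z = a·x + b·y + c.
B−A: −610a − 31b = 836.6;  C−A: −33a + 280b = 133.6.
Solving gives a = −1.38741, b = 0.31363.
Then c = 182.7 − a·798 − b·170 = 1236.54.
At (231, 869): z_contact = −320.49 + 272.54 + 1236.54 = 1188.59 ft.
Depth below ground = 1640.5 − 1188.59 = 451.9 ft.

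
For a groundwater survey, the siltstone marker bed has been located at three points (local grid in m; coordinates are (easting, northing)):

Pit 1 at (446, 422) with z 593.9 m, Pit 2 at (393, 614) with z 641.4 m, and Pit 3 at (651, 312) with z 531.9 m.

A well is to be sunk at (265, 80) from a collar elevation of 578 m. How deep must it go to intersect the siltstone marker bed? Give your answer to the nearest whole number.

14 m

Two edge vectors: Pit 1→Pit 2 = (-53, 192, 47.5), Pit 1→Pit 3 = (205, -110, -62).
Normal n = (Pit 1→Pit 2) × (Pit 1→Pit 3) = (-6679, 6451.5, -33530).
So ∂z/∂E = −n_x/n_z = −0.19919 and ∂z/∂N = −n_y/n_z = 0.19241.
Intercept c from Pit 1: 593.9 + 88.84 − 81.20 = 601.54.
At (265, 80): z_contact = −52.8 + 15.4 + 601.54 = 564.2 m.
Depth below ground = 578 − 564.2 = 14 m.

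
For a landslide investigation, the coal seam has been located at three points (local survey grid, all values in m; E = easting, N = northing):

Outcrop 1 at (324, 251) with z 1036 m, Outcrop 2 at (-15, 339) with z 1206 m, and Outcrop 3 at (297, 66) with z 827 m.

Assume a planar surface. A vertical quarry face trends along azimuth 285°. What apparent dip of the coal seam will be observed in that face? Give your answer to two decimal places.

Let the plane be z = a·E + b·N + c.
Outcrop 2−Outcrop 1: −339a + 88b = 170;  Outcrop 3−Outcrop 1: −27a − 185b = −209.
Solving gives a = −0.20061, b = 1.15901.
Unit vector along 285° is (sin 285°, cos 285°) = (-0.9659, 0.2588).
Slope in that direction = a·(-0.9659) + b·(0.2588) = 0.49375.
Apparent dip = arctan|0.49375| = 26.28° (true dip is 49.6°, so apparent ≤ true as expected).

26.28°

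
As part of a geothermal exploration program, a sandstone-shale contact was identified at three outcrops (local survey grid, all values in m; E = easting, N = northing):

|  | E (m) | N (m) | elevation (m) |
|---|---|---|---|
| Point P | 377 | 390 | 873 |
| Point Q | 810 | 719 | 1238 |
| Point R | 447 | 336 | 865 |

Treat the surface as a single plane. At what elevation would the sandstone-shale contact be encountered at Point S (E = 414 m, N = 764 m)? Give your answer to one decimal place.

1120.4 m

Two edge vectors: Point P→Point Q = (433, 329, 365), Point P→Point R = (70, -54, -8).
Normal n = (Point P→Point Q) × (Point P→Point R) = (17078, 29014, -46412).
So ∂z/∂E = −n_x/n_z = 0.36797 and ∂z/∂N = −n_y/n_z = 0.62514.
Intercept c from Point P: 873 − 138.72 − 243.80 = 490.47.
At (414, 764): z = 152.3 + 477.6 + 490.47 = 1120.4 m.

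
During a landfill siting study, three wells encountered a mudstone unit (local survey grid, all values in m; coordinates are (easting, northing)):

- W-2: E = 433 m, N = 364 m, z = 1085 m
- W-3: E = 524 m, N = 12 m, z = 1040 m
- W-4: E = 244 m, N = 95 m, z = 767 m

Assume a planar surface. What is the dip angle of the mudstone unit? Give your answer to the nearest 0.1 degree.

Two edge vectors: W-2→W-3 = (91, -352, -45), W-2→W-4 = (-189, -269, -318).
Normal n = (W-2→W-3) × (W-2→W-4) = (99831, 37443, -91007).
So ∂z/∂E = −n_x/n_z = 1.09696 and ∂z/∂N = −n_y/n_z = 0.41143.
Gradient magnitude |∇z| = √(a² + b²) = √(1.20332 + 0.16927) = 1.17158.
True dip = arctan(1.17158) = 49.5°, dipping toward WSW (azimuth ≈ 249°).

49.5°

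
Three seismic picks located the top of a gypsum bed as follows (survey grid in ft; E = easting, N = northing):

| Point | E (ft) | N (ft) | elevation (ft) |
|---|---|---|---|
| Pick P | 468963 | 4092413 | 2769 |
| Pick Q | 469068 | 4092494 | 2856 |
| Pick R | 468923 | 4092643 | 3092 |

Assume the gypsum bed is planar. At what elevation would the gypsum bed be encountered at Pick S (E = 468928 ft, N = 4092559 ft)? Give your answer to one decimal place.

2976.2 ft

Two edge vectors: Pick P→Pick Q = (105, 81, 87), Pick P→Pick R = (-40, 230, 323).
Normal n = (Pick P→Pick Q) × (Pick P→Pick R) = (6153, -37395, 27390).
So ∂z/∂E = −n_x/n_z = −0.224644031 and ∂z/∂N = −n_y/n_z = 1.365279299.
Intercept c from Pick P: 2769 + 105349.74 − 5587286.75 = −5479168.01.
At (468928, 4092559): z = −105341.9 + 5587486.1 − 5479168.01 = 2976.2 ft.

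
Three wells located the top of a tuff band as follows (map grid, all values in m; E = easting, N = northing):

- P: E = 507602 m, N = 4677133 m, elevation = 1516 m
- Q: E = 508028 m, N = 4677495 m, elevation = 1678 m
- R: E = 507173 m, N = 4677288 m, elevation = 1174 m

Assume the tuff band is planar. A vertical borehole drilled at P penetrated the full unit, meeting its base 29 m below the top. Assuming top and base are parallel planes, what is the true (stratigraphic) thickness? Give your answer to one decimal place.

Let the plane be z = a·E + b·N + c.
Q−P: 426a + 362b = 162;  R−P: −429a + 155b = −342.
Solving gives a = 0.67282, b = −0.34426.
|∇z| = √(a²+b²) = 0.75578, so dip δ = arctan(0.75578) = 37.08°.
True thickness = vertical thickness × cos δ = 29 × cos 37.08° = 23.1 m.

23.1 m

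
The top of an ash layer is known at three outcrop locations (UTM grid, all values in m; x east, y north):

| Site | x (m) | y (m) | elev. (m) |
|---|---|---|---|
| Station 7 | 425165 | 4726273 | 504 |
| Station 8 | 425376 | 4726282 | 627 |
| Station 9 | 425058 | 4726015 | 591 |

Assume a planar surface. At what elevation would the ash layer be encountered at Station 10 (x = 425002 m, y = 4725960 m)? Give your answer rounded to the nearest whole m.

589 m

Two edge vectors: Station 7→Station 8 = (211, 9, 123), Station 7→Station 9 = (-107, -258, 87).
Normal n = (Station 7→Station 8) × (Station 7→Station 9) = (32517, -31518, -53475).
So ∂z/∂x = −n_x/n_z = 0.60807854 and ∂z/∂y = −n_y/n_z = −0.58939691.
Intercept c from Station 7: 504 − 258533.71 + 2785650.72 = 2527621.01.
At (425002, 4725960): z = 258434.6 − 2785466.2 + 2527621.01 = 589.4 m.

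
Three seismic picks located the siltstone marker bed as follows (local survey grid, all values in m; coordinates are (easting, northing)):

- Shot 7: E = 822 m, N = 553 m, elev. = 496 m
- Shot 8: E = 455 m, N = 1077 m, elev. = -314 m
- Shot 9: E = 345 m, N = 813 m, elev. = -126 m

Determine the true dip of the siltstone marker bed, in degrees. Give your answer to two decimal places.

51.70°

Two edge vectors: Shot 7→Shot 8 = (-367, 524, -810), Shot 7→Shot 9 = (-477, 260, -622).
Normal n = (Shot 7→Shot 8) × (Shot 7→Shot 9) = (-115328, 158096, 154528).
So ∂z/∂E = −n_x/n_z = 0.74632 and ∂z/∂N = −n_y/n_z = −1.02309.
Gradient magnitude |∇z| = √(a² + b²) = √(0.55700 + 1.04671) = 1.26638.
True dip = arctan(1.26638) = 51.70°, dipping toward NW (azimuth ≈ 324°).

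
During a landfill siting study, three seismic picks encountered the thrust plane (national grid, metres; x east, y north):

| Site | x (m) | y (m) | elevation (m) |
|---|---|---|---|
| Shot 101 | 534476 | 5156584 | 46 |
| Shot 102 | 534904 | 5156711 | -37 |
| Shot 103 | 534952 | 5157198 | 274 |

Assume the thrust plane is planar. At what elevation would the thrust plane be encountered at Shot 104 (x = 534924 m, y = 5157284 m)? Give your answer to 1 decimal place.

343.3 m

Two edge vectors: Shot 101→Shot 102 = (428, 127, -83), Shot 101→Shot 103 = (476, 614, 228).
Normal n = (Shot 101→Shot 102) × (Shot 101→Shot 103) = (79918, -137092, 202340).
So ∂z/∂x = −n_x/n_z = −0.394968864 and ∂z/∂y = −n_y/n_z = 0.677532865.
Intercept c from Shot 101: 46 + 211101.38 − 3493755.13 = −3282607.75.
At (534924, 5157284): z = −211278.3 + 3494229.4 − 3282607.75 = 343.3 m.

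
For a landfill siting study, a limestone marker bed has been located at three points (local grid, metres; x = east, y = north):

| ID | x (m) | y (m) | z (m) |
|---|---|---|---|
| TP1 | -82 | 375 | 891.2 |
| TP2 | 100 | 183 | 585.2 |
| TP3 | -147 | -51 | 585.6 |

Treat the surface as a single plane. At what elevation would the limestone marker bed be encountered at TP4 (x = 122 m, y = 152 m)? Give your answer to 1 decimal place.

541.7 m

Two edge vectors: TP1→TP2 = (182, -192, -306), TP1→TP3 = (-65, -426, -305.6).
Normal n = (TP1→TP2) × (TP1→TP3) = (-71680.8, 75509.2, -90012).
So ∂z/∂x = −n_x/n_z = −0.79635 and ∂z/∂y = −n_y/n_z = 0.83888.
Intercept c from TP1: 891.2 − 65.30 − 314.58 = 511.32.
At (122, 152): z = −97.2 + 127.5 + 511.32 = 541.7 m.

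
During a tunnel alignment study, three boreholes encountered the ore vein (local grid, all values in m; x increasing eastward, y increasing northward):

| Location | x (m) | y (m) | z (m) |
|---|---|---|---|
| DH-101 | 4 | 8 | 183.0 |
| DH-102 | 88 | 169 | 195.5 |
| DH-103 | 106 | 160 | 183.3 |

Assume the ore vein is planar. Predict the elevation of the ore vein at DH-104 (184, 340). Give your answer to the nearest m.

Two edge vectors: DH-101→DH-102 = (84, 161, 12.5), DH-101→DH-103 = (102, 152, 0.3).
Normal n = (DH-101→DH-102) × (DH-101→DH-103) = (-1851.7, 1249.8, -3654).
So ∂z/∂x = −n_x/n_z = −0.50676 and ∂z/∂y = −n_y/n_z = 0.34204.
Intercept c from DH-101: 183 + 2.03 − 2.74 = 182.29.
At (184, 340): z = −93.2 + 116.3 + 182.29 = 205.3 m.

205 m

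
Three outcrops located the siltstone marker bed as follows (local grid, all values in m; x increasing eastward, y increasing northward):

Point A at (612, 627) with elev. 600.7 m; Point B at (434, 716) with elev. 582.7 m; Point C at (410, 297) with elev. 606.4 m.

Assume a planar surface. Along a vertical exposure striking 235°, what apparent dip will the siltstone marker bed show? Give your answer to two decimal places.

1.33°

Two edge vectors: Point A→Point B = (-178, 89, -18), Point A→Point C = (-202, -330, 5.7).
Normal n = (Point A→Point B) × (Point A→Point C) = (-5432.7, 4650.6, 76718).
So ∂z/∂x = −n_x/n_z = 0.07081 and ∂z/∂y = −n_y/n_z = −0.06062.
Unit vector along 235° is (sin 235°, cos 235°) = (-0.8192, -0.5736).
Slope in that direction = a·(-0.8192) + b·(-0.5736) = −0.02324.
Apparent dip = arctan|0.02324| = 1.33° (true dip is 5.3°, so apparent ≤ true as expected).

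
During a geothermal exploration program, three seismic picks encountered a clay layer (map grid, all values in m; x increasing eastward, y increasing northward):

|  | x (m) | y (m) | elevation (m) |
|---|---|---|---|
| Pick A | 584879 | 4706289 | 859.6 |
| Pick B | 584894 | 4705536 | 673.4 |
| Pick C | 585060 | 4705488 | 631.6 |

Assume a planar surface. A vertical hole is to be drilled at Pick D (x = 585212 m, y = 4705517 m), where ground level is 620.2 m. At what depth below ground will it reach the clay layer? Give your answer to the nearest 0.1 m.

Let the plane be z = a·x + b·y + c.
Pick B−Pick A: 15a − 753b = −186.2;  Pick C−Pick A: 181a − 801b = −228.
Solving gives a = −0.181349877, b = 0.243665009.
Then c = 859.6 − a·584879 − b·4706289 = −1039830.62.
At (585212, 4705517): z_contact = −106128.12 + 1146569.84 − 1039830.62 = 611.10 m.
Depth below ground = 620.2 − 611.10 = 9.1 m.

9.1 m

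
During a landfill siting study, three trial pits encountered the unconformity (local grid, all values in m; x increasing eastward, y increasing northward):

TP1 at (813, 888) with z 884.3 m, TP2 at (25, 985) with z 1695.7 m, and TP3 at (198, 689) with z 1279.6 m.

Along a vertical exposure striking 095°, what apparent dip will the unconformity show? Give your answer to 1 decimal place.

Let the plane be z = a·x + b·y + c.
TP2−TP1: −788a + 97b = 811.4;  TP3−TP1: −615a − 199b = 395.3.
Solving gives a = −0.92306, b = 0.86625.
Unit vector along 095° is (sin 95°, cos 95°) = (0.9962, -0.0872).
Slope in that direction = a·(0.9962) + b·(-0.0872) = −0.99505.
Apparent dip = arctan|0.99505| = 44.9° (true dip is 51.7°, so apparent ≤ true as expected).

44.9°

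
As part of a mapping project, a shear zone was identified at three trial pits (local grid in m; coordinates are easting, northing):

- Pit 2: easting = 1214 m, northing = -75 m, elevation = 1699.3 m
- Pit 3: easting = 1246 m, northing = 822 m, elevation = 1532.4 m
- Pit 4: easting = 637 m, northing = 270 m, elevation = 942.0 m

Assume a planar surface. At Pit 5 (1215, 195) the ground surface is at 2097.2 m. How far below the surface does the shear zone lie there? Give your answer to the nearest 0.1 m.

Let the plane be z = a·easting + b·northing + c.
Pit 3−Pit 2: 32a + 897b = −166.9;  Pit 4−Pit 2: −577a + 345b = −757.3.
Solving gives a = 1.176139, b = −0.228023.
Then c = 1699.3 − a·1214 − b·-75 = 254.37.
At (1215, 195): z_contact = 1429.01 − 44.46 + 254.37 = 1638.91 m.
Depth below ground = 2097.2 − 1638.91 = 458.3 m.

458.3 m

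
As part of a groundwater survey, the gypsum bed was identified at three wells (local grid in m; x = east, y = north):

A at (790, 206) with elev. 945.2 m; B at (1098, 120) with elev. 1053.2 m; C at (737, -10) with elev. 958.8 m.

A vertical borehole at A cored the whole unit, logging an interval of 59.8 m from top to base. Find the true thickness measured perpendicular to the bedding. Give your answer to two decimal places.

Two edge vectors: A→B = (308, -86, 108), A→C = (-53, -216, 13.6).
Normal n = (A→B) × (A→C) = (22158.4, -9912.8, -71086).
So ∂z/∂x = −n_x/n_z = 0.31171 and ∂z/∂y = −n_y/n_z = −0.13945.
|∇z| = √(a²+b²) = 0.34148, so dip δ = arctan(0.34148) = 18.85°.
True thickness = vertical thickness × cos δ = 59.8 × cos 18.85° = 56.59 m.

56.59 m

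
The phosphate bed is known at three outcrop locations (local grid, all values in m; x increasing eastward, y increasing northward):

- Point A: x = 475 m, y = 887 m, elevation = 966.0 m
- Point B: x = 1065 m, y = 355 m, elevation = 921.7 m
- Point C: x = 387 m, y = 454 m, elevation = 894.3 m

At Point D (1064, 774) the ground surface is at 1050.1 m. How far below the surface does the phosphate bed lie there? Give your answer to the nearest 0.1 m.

Two edge vectors: Point A→Point B = (590, -532, -44.3), Point A→Point C = (-88, -433, -71.7).
Normal n = (Point A→Point B) × (Point A→Point C) = (18962.5, 46201.4, -302286).
So ∂z/∂x = −n_x/n_z = 0.062730 and ∂z/∂y = −n_y/n_z = 0.152840.
Intercept c from Point A: 966 − 29.80 − 135.57 = 800.63.
At (1064, 774): z_contact = 66.75 + 118.30 + 800.63 = 985.68 m.
Depth below ground = 1050.1 − 985.68 = 64.4 m.

64.4 m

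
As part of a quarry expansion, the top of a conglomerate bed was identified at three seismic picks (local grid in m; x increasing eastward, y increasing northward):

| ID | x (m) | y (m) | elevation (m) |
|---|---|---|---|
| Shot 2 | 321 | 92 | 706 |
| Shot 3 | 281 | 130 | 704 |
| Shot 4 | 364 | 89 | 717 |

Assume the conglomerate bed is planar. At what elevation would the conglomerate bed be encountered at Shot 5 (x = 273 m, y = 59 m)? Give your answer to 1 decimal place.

Two edge vectors: Shot 2→Shot 3 = (-40, 38, -2), Shot 2→Shot 4 = (43, -3, 11).
Normal n = (Shot 2→Shot 3) × (Shot 2→Shot 4) = (412, 354, -1514).
So ∂z/∂x = −n_x/n_z = 0.27213 and ∂z/∂y = −n_y/n_z = 0.23382.
Intercept c from Shot 2: 706 − 87.35 − 21.51 = 597.14.
At (273, 59): z = 74.3 + 13.8 + 597.14 = 685.2 m.

685.2 m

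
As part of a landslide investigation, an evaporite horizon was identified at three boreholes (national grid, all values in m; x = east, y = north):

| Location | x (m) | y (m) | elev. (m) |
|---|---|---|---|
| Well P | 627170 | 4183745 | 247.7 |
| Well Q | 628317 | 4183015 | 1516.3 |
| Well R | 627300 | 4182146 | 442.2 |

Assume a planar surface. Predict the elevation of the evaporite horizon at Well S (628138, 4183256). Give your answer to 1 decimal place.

1314.1 m

Two edge vectors: Well P→Well Q = (1147, -730, 1268.6), Well P→Well R = (130, -1599, 194.5).
Normal n = (Well P→Well Q) × (Well P→Well R) = (1886506.4, -58173.5, -1739153).
So ∂z/∂x = −n_x/n_z = 1.084727106 and ∂z/∂y = −n_y/n_z = −0.033449328.
Intercept c from Well P: 247.7 − 680308.30 + 139943.46 = −540117.14.
At (628138, 4183256): z = 681358.3 − 139927.1 − 540117.14 = 1314.1 m.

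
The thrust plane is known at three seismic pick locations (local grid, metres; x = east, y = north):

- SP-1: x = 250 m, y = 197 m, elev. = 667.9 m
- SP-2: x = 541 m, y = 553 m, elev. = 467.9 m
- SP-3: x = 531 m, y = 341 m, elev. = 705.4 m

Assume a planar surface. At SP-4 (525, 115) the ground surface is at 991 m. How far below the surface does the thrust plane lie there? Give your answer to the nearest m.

Two edge vectors: SP-1→SP-2 = (291, 356, -200), SP-1→SP-3 = (281, 144, 37.5).
Normal n = (SP-1→SP-2) × (SP-1→SP-3) = (42150, -67112.5, -58132).
So ∂z/∂x = −n_x/n_z = 0.72507 and ∂z/∂y = −n_y/n_z = −1.15448.
Intercept c from SP-1: 667.9 − 181.27 + 227.43 = 714.06.
At (525, 115): z_contact = 380.7 − 132.8 + 714.06 = 962.0 m.
Depth below ground = 991 − 962.0 = 29 m.

29 m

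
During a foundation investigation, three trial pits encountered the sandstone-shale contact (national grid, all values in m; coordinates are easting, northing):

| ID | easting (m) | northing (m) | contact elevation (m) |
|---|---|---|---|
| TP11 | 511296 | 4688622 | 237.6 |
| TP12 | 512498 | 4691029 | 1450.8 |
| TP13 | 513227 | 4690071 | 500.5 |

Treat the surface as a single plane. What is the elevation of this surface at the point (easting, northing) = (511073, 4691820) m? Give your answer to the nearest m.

2554 m

Two edge vectors: TP11→TP12 = (1202, 2407, 1213.2), TP11→TP13 = (1931, 1449, 262.9).
Normal n = (TP11→TP12) × (TP11→TP13) = (-1125126.5, 2026683.4, -2906219).
So ∂z/∂easting = −n_x/n_z = −0.38714443 and ∂z/∂northing = −n_y/n_z = 0.69736087.
Intercept c from TP11: 237.6 + 197945.40 − 3269661.50 = −3071478.50.
At (511073, 4691820): z = −197859.1 + 3271891.7 − 3071478.50 = 2554.1 m.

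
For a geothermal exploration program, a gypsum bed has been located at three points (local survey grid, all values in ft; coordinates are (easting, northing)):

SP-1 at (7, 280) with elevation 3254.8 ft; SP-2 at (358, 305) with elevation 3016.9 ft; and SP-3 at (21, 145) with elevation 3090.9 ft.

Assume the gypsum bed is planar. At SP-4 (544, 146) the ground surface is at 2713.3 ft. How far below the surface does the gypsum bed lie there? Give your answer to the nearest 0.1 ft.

Let the plane be z = a·E + b·N + c.
SP-2−SP-1: 351a + 25b = −237.9;  SP-3−SP-1: 14a − 135b = −163.9.
Solving gives a = −0.75865, b = 1.13540.
Then c = 3254.8 − a·7 − b·280 = 2942.20.
At (544, 146): z_contact = −412.70 + 165.77 + 2942.20 = 2695.26 ft.
Depth below ground = 2713.3 − 2695.26 = 18.0 ft.

18.0 ft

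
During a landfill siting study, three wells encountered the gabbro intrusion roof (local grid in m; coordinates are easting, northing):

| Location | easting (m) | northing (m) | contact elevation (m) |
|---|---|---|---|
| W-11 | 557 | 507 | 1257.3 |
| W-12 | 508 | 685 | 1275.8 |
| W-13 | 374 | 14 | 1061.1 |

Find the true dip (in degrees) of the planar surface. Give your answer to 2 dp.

26.99°

Two edge vectors: W-11→W-12 = (-49, 178, 18.5), W-11→W-13 = (-183, -493, -196.2).
Normal n = (W-11→W-12) × (W-11→W-13) = (-25803.1, -12999.3, 56731).
So ∂z/∂easting = −n_x/n_z = 0.45483 and ∂z/∂northing = −n_y/n_z = 0.22914.
Gradient magnitude |∇z| = √(a² + b²) = √(0.20687 + 0.05250) = 0.50929.
True dip = arctan(0.50929) = 26.99°, dipping toward WSW (azimuth ≈ 243°).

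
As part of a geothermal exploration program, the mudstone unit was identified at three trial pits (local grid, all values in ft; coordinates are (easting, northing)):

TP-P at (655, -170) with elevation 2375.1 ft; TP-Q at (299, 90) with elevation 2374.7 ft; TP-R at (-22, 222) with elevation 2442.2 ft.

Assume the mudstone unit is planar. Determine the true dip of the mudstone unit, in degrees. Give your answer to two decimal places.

Two edge vectors: TP-P→TP-Q = (-356, 260, -0.4), TP-P→TP-R = (-677, 392, 67.1).
Normal n = (TP-P→TP-Q) × (TP-P→TP-R) = (17602.8, 24158.4, 36468).
So ∂z/∂E = −n_x/n_z = −0.48269 and ∂z/∂N = −n_y/n_z = −0.66245.
Gradient magnitude |∇z| = √(a² + b²) = √(0.23299 + 0.43885) = 0.81966.
True dip = arctan(0.81966) = 39.34°, dipping toward NE (azimuth ≈ 036°).

39.34°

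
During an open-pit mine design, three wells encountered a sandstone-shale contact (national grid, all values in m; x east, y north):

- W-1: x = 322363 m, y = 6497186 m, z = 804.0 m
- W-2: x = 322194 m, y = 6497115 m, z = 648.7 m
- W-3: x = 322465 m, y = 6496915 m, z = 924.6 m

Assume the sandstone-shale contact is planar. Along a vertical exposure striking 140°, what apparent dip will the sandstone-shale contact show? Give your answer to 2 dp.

34.19°

Let the plane be z = a·x + b·y + c.
W-2−W-1: −169a − 71b = −155.3;  W-3−W-1: 102a − 271b = 120.6.
Solving gives a = 0.95490, b = −0.08561.
Unit vector along 140° is (sin 140°, cos 140°) = (0.6428, -0.7660).
Slope in that direction = a·(0.6428) + b·(-0.7660) = 0.67938.
Apparent dip = arctan|0.67938| = 34.19° (true dip is 43.8°, so apparent ≤ true as expected).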